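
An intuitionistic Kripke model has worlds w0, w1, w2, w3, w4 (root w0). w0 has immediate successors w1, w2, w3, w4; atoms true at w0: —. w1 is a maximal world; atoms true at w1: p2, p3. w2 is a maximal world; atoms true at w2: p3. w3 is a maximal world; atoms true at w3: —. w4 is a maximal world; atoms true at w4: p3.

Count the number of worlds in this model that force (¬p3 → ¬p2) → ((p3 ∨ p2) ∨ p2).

w0: does not force it — w0 ⊮ (¬p3 → ¬p2) → ((p3 ∨ p2) ∨ p2): already at w0 itself, w0 ⊩ ¬p3 → ¬p2 but w0 ⊮ (p3 ∨ p2) ∨ p2.
w1: forces it.
w2: forces it.
w3: does not force it — w3 ⊮ (¬p3 → ¬p2) → ((p3 ∨ p2) ∨ p2): already at w3 itself, w3 ⊩ ¬p3 → ¬p2 but w3 ⊮ (p3 ∨ p2) ∨ p2.
w4: forces it.
Worlds forcing the formula: {w1, w2, w4}.

3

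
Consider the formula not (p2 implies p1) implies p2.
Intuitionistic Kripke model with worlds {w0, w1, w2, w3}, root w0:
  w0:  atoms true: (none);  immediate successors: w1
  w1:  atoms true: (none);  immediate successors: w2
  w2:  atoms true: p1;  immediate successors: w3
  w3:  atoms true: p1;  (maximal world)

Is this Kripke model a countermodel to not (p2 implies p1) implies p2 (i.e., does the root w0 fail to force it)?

No

w0 forces not (p2 implies p1) implies p2 vacuously: no world accessible from w0 forces the antecedent not (p2 implies p1).
So the root w0 forces not (p2 implies p1) implies p2; the model is not a countermodel.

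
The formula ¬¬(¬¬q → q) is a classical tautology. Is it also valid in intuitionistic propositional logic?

Yes

This is the double negation of double-negation elimination, which is intuitionistically derivable.
By Glivenko's theorem the double negation of any classical propositional tautology is intuitionistically provable; ¬¬q → q is classically a tautology.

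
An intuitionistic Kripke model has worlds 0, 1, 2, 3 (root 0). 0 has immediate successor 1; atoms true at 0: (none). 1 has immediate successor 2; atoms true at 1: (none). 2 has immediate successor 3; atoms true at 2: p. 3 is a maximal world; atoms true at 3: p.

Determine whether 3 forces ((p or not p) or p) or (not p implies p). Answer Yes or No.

Yes

3 forces ((p or not p) or p) or (not p implies p) via the disjunct (p or not p) or p.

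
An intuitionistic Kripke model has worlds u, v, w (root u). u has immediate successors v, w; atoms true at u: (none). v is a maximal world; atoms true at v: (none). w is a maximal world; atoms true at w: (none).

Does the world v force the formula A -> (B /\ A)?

Yes

v ||- A -> (B /\ A) vacuously: no world accessible from v forces the antecedent A.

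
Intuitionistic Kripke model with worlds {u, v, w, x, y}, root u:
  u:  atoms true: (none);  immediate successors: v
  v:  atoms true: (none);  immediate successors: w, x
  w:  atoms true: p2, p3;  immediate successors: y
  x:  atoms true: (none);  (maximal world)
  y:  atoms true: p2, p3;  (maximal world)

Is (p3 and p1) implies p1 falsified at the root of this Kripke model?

No

u forces (p3 and p1) implies p1 vacuously: no world accessible from u forces the antecedent p3 and p1.
So the root u forces (p3 and p1) implies p1; the model is not a countermodel.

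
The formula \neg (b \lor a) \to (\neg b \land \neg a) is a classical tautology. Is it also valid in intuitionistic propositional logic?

This is a constructively valid De Morgan direction (negated disjunction to conjunction of negations), which is intuitionistically derivable.
From \neg (b \lor a): if b held then b \lor a would, contradiction — so \neg b; similarly \neg a.

Yes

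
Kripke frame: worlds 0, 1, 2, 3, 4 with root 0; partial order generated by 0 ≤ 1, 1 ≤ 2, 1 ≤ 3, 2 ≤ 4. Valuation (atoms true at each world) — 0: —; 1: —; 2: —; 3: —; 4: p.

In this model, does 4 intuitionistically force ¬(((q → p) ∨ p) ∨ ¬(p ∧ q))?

No

4 ⊮ ¬(((q → p) ∨ p) ∨ ¬(p ∧ q)) since 4 is accessible from 4 and 4 ⊩ ((q → p) ∨ p) ∨ ¬(p ∧ q).
4 ⊩ ((q → p) ∨ p) ∨ ¬(p ∧ q) via the disjunct (q → p) ∨ p.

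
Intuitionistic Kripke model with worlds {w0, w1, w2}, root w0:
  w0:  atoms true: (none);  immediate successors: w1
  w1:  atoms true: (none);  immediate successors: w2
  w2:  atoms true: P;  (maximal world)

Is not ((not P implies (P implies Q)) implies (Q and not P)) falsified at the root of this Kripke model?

No

w0 forces not ((not P implies (P implies Q)) implies (Q and not P)): no world accessible from w0 forces (not P implies (P implies Q)) implies (Q and not P).
So the root w0 forces not ((not P implies (P implies Q)) implies (Q and not P)); the model is not a countermodel.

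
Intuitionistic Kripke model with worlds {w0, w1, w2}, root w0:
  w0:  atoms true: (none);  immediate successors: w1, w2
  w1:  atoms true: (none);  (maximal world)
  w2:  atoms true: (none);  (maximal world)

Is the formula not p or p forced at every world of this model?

w0 forces not p or p via the disjunct not p.
Since the root w0 forces not p or p and forcing is persistent (monotone upward), every world forces it.

Yes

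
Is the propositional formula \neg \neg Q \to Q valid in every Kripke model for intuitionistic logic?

No

This is double-negation elimination, which is not intuitionistically valid.
A Kripke countermodel: worlds u0, u1; order generated by u0 \le u1; atoms true at each world — u0:{}; u1:{Q}.
u0 \nVdash \neg \neg Q \to Q: already at u0 itself, u0 \Vdash \neg \neg Q but u0 \nVdash Q.
u0 lacks atom Q, so u0 \nVdash Q.
So the root u0 does not force the formula.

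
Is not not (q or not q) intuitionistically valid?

This is the double negation of excluded middle, which is intuitionistically derivable.
Assuming not (q or not q): from q we'd get q or not q, so not q; but then q or not q again — contradiction. Hence not not (q or not q).

Yes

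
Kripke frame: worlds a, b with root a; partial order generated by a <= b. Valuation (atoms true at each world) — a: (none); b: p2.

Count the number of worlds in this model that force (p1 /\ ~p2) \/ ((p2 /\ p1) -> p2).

2

a: forces it.
b: forces it.
Worlds forcing the formula: {a, b}.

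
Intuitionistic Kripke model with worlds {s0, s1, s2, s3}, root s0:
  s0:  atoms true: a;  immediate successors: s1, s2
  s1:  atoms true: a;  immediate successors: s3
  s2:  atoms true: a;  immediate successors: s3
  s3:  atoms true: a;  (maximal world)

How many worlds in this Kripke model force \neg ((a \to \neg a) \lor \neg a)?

4

s0: forces it.
s1: forces it.
s2: forces it.
s3: forces it.
Worlds forcing the formula: {s0, s1, s2, s3}.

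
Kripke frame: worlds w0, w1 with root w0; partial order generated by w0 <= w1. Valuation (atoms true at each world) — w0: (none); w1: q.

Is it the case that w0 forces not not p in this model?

No

w0 does not force not not p since w0 is accessible from w0 and w0 forces not p.
w0 forces not p: no world accessible from w0 forces p.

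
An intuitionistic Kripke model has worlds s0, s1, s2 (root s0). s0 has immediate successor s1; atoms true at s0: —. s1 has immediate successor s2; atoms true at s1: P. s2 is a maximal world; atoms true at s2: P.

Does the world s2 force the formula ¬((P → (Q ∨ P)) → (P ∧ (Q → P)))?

No

s2 ⊮ ¬((P → (Q ∨ P)) → (P ∧ (Q → P))) since s2 is accessible from s2 and s2 ⊩ (P → (Q ∨ P)) → (P ∧ (Q → P)).
s2 ⊩ (P → (Q ∨ P)) → (P ∧ (Q → P)): every world accessible from s2 that forces P → (Q ∨ P) (namely s2) also forces P ∧ (Q → P).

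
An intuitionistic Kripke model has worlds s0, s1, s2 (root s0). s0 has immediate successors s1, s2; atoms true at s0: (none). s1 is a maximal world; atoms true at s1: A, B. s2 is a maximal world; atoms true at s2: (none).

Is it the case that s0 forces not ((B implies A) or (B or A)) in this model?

s0 does not force not ((B implies A) or (B or A)) since s0 is accessible from s0 and s0 forces (B implies A) or (B or A).
s0 forces (B implies A) or (B or A) via the disjunct B implies A.

No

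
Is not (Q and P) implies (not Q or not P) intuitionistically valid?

No

This is the constructively invalid direction of De Morgan's law for conjunction, which is not intuitionistically valid.
A Kripke countermodel: worlds a, b, c; order generated by a <= b, a <= c; atoms true at each world — a:{}; b:{Q}; c:{P}.
a does not force not (Q and P) implies (not Q or not P): already at a itself, a forces not (Q and P) but a does not force not Q or not P.
a does not force not Q or not P: neither disjunct is forced at a.
a does not force not Q since b is accessible from a and b forces Q.
So the root a does not force the formula.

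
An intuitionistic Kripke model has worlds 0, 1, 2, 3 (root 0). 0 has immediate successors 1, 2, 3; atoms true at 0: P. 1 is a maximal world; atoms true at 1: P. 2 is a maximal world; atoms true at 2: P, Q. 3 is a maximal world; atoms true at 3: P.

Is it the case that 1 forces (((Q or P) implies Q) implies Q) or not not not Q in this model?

Yes

1 forces (((Q or P) implies Q) implies Q) or not not not Q via the disjunct ((Q or P) implies Q) implies Q.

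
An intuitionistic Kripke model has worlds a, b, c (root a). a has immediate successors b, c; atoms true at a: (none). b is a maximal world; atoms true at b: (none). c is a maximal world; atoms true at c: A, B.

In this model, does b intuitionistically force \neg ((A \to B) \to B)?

Yes

b \Vdash \neg ((A \to B) \to B): no world accessible from b forces (A \to B) \to B.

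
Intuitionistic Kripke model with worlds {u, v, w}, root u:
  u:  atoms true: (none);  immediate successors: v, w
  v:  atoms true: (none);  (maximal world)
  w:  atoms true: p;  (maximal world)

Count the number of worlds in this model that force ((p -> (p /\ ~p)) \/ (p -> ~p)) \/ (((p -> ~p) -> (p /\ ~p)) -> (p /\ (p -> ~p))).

1

u: does not force it — u ||-/- ((p -> (p /\ ~p)) \/ (p -> ~p)) \/ (((p -> ~p) -> (p /\ ~p)) -> (p /\ (p -> ~p))): neither disjunct is forced at u.
v: forces it.
w: does not force it.
Worlds forcing the formula: {v}.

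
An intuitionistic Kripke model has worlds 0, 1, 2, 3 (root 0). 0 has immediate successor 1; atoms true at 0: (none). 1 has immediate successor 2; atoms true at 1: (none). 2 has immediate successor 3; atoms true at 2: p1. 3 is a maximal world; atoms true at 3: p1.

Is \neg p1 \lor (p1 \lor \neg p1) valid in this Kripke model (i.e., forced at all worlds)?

Not every world: 0 \nVdash \neg p1 \lor (p1 \lor \neg p1).
0 \nVdash \neg p1 \lor (p1 \lor \neg p1): neither disjunct is forced at 0.
0 \nVdash \neg p1 since 2 is accessible from 0 and 2 \Vdash p1.

No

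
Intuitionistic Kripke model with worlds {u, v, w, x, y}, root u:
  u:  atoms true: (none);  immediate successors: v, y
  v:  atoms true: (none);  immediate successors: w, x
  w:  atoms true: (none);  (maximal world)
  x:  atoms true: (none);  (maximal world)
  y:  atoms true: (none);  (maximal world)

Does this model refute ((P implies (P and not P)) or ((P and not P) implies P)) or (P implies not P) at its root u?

u forces ((P implies (P and not P)) or ((P and not P) implies P)) or (P implies not P) via the disjunct (P implies (P and not P)) or ((P and not P) implies P).
So the root u forces ((P implies (P and not P)) or ((P and not P) implies P)) or (P implies not P); the model is not a countermodel.

No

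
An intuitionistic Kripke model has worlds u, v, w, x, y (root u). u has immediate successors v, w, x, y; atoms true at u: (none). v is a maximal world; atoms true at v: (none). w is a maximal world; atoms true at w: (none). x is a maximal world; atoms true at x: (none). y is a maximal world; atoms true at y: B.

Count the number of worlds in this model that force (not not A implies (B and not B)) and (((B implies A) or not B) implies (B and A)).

u: does not force it — u does not force (not not A implies (B and not B)) and (((B implies A) or not B) implies (B and A)) since u fails ((B implies A) or not B) implies (B and A).
v: does not force it — v does not force (not not A implies (B and not B)) and (((B implies A) or not B) implies (B and A)) since v fails ((B implies A) or not B) implies (B and A).
w: does not force it — w does not force (not not A implies (B and not B)) and (((B implies A) or not B) implies (B and A)) since w fails ((B implies A) or not B) implies (B and A).
x: does not force it.
y: forces it.
Worlds forcing the formula: {y}.

1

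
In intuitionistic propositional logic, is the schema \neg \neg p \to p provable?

This is double-negation elimination, which is not intuitionistically valid.
A Kripke countermodel: worlds 0, 1; order generated by 0 \le 1; atoms true at each world — 0:{}; 1:{p}.
0 \nVdash \neg \neg p \to p: already at 0 itself, 0 \Vdash \neg \neg p but 0 \nVdash p.
0 lacks atom p, so 0 \nVdash p.
So the root 0 does not force the formula.

No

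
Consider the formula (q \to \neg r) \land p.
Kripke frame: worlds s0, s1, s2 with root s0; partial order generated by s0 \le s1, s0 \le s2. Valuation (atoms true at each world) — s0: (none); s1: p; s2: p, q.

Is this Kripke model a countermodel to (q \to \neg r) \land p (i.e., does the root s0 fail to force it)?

Yes

s0 \nVdash (q \to \neg r) \land p since s0 fails p.
So the root s0 does not force (q \to \neg r) \land p; the model is a countermodel.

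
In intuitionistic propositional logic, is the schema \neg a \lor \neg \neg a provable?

This is the weak law of excluded middle, which is not intuitionistically valid.
A Kripke countermodel: worlds 0, 1, 2; order generated by 0 \le 1, 0 \le 2; atoms true at each world — 0:{}; 1:{a}; 2:{}.
0 \nVdash \neg a \lor \neg \neg a: neither disjunct is forced at 0.
0 \nVdash \neg a since 1 is accessible from 0 and 1 \Vdash a.
So the root 0 does not force the formula.

No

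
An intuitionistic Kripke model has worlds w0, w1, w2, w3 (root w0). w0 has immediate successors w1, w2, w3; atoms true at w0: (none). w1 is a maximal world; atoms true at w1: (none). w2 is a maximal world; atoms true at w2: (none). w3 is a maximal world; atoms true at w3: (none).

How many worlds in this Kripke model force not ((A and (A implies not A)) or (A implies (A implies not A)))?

w0: does not force it — w0 does not force not ((A and (A implies not A)) or (A implies (A implies not A))) since w0 is accessible from w0 and w0 forces (A and (A implies not A)) or (A implies (A implies not A)).
w1: does not force it — w1 does not force not ((A and (A implies not A)) or (A implies (A implies not A))) since w1 is accessible from w1 and w1 forces (A and (A implies not A)) or (A implies (A implies not A)).
w2: does not force it — w2 does not force not ((A and (A implies not A)) or (A implies (A implies not A))) since w2 is accessible from w2 and w2 forces (A and (A implies not A)) or (A implies (A implies not A)).
w3: does not force it.
Worlds forcing the formula: { }.

0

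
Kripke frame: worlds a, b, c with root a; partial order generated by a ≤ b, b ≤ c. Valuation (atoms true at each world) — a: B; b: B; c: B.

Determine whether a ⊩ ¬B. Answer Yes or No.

No

a ⊮ ¬B since a is accessible from a and a ⊩ B.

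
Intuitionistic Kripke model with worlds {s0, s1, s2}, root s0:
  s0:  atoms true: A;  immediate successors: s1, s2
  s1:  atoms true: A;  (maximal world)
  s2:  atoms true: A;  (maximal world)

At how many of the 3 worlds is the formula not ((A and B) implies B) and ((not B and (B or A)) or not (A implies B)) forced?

s0: does not force it — s0 does not force not ((A and B) implies B) and ((not B and (B or A)) or not (A implies B)) since s0 fails not ((A and B) implies B).
s1: does not force it — s1 does not force not ((A and B) implies B) and ((not B and (B or A)) or not (A implies B)) since s1 fails not ((A and B) implies B).
s2: does not force it — s2 does not force not ((A and B) implies B) and ((not B and (B or A)) or not (A implies B)) since s2 fails not ((A and B) implies B).
Worlds forcing the formula: { }.

0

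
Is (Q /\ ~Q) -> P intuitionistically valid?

Yes

This is an instance of ex falso quodlibet, which is intuitionistically derivable.
No world can force both Q and ~Q, so the antecedent Q /\ ~Q is never forced and the implication holds vacuously at every world.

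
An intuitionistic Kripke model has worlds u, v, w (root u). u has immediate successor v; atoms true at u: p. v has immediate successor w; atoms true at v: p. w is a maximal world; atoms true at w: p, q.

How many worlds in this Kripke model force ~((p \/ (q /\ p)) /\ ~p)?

u: forces it.
v: forces it.
w: forces it.
Worlds forcing the formula: {u, v, w}.

3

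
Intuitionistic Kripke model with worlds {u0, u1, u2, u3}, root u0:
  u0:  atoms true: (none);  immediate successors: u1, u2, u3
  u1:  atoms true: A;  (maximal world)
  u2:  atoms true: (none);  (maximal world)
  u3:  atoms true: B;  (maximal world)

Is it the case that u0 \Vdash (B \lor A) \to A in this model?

No

u0 \nVdash (B \lor A) \to A: at the accessible world u3, u3 \Vdash B \lor A but u3 \nVdash A.
u3 lacks atom A, so u3 \nVdash A.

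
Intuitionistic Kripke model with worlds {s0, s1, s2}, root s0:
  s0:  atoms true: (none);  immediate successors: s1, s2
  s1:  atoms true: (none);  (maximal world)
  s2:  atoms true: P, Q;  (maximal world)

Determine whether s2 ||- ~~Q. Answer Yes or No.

s2 ||- ~~Q: no world accessible from s2 forces ~Q.

Yes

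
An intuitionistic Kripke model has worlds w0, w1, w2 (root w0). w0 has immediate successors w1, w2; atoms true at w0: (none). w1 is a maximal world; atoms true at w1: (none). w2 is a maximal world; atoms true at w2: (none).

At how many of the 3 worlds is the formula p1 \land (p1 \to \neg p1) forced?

0

w0: does not force it — w0 \nVdash p1 \land (p1 \to \neg p1) since w0 fails p1.
w1: does not force it — w1 \nVdash p1 \land (p1 \to \neg p1) since w1 fails p1.
w2: does not force it — w2 \nVdash p1 \land (p1 \to \neg p1) since w2 fails p1.
Worlds forcing the formula: { }.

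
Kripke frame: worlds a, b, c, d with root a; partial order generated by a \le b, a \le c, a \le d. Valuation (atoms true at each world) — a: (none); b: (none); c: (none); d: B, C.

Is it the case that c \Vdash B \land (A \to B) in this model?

No

c \nVdash B \land (A \to B) since c fails B.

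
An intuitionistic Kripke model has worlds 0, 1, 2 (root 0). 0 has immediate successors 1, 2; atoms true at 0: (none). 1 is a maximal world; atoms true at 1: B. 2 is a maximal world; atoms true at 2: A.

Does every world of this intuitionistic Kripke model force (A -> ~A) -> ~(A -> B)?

Not every world: 0 ||-/- (A -> ~A) -> ~(A -> B).
0 ||-/- (A -> ~A) -> ~(A -> B): at the accessible world 1, 1 ||- A -> ~A but 1 ||-/- ~(A -> B).
1 ||-/- ~(A -> B) since 1 is accessible from 1 and 1 ||- A -> B.
1 ||- A -> B vacuously: no world accessible from 1 forces the antecedent A.

No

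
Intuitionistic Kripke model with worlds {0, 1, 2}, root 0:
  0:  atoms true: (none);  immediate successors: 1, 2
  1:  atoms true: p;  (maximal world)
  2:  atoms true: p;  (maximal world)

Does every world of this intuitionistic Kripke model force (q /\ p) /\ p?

Not every world: 0 ||-/- (q /\ p) /\ p.
0 ||-/- (q /\ p) /\ p since 0 fails q /\ p.

No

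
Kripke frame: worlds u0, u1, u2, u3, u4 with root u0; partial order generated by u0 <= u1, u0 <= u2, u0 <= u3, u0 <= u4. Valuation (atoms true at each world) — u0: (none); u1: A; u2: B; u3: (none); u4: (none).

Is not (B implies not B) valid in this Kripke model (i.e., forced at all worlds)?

No

Not every world: u0 does not force not (B implies not B).
u0 does not force not (B implies not B) since u1 is accessible from u0 and u1 forces B implies not B.
u1 forces B implies not B vacuously: no world accessible from u1 forces the antecedent B.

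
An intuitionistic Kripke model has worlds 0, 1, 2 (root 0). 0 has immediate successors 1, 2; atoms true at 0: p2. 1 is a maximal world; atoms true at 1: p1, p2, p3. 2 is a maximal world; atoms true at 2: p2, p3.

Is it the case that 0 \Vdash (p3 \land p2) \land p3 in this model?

0 \nVdash (p3 \land p2) \land p3 since 0 fails p3 \land p2.

No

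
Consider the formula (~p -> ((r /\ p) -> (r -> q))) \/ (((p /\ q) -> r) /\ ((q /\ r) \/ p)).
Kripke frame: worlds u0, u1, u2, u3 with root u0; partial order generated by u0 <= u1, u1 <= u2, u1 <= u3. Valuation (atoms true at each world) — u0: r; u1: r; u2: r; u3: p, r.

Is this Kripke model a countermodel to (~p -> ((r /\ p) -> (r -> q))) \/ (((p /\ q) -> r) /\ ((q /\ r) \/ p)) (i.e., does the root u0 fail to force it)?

No

u0 ||- (~p -> ((r /\ p) -> (r -> q))) \/ (((p /\ q) -> r) /\ ((q /\ r) \/ p)) via the disjunct ~p -> ((r /\ p) -> (r -> q)).
So the root u0 forces (~p -> ((r /\ p) -> (r -> q))) \/ (((p /\ q) -> r) /\ ((q /\ r) \/ p)); the model is not a countermodel.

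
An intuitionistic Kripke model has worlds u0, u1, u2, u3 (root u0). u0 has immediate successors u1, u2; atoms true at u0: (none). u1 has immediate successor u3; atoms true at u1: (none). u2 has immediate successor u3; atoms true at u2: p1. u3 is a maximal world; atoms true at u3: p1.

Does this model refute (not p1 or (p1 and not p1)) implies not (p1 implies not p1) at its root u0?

u0 forces (not p1 or (p1 and not p1)) implies not (p1 implies not p1) vacuously: no world accessible from u0 forces the antecedent not p1 or (p1 and not p1).
So the root u0 forces (not p1 or (p1 and not p1)) implies not (p1 implies not p1); the model is not a countermodel.

No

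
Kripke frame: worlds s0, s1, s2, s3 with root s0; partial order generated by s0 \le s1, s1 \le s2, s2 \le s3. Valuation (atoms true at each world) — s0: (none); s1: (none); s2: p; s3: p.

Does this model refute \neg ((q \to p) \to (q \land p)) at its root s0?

No

s0 \Vdash \neg ((q \to p) \to (q \land p)): no world accessible from s0 forces (q \to p) \to (q \land p).
So the root s0 forces \neg ((q \to p) \to (q \land p)); the model is not a countermodel.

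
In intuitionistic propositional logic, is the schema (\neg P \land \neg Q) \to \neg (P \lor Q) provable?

Yes

This is a constructively valid De Morgan direction (conjunction of negations to negated disjunction), which is intuitionistically derivable.
If both \neg P and \neg Q hold at a world, no accessible world forces P or forces Q, so none forces P \lor Q.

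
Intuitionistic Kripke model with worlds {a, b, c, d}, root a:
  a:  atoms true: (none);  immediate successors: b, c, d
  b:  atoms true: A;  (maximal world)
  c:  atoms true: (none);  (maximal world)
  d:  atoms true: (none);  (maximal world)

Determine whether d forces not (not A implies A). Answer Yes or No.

Yes

d forces not (not A implies A): no world accessible from d forces not A implies A.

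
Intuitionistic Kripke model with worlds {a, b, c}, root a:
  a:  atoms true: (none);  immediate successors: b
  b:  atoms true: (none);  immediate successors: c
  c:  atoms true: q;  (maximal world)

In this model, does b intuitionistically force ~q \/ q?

b ||-/- ~q \/ q: neither disjunct is forced at b.
b ||-/- ~q since c is accessible from b and c ||- q.

No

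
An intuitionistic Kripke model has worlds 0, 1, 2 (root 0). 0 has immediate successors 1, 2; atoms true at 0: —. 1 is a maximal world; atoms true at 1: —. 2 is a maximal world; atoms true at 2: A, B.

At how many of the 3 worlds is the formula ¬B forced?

0: does not force it — 0 ⊮ ¬B since 2 is accessible from 0 and 2 ⊩ B.
1: forces it.
2: does not force it.
Worlds forcing the formula: {1}.

1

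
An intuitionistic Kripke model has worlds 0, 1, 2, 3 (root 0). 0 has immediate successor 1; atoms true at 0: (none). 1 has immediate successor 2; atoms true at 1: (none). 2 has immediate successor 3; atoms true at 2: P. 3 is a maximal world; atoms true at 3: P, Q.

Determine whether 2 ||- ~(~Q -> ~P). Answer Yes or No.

2 ||-/- ~(~Q -> ~P) since 2 is accessible from 2 and 2 ||- ~Q -> ~P.
2 ||- ~Q -> ~P vacuously: no world accessible from 2 forces the antecedent ~Q.

No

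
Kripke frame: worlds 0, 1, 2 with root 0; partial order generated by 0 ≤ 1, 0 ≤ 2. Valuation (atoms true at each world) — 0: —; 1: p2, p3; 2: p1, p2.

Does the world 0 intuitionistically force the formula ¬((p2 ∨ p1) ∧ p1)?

0 ⊮ ¬((p2 ∨ p1) ∧ p1) since 2 is accessible from 0 and 2 ⊩ (p2 ∨ p1) ∧ p1.
2 ⊩ (p2 ∨ p1) ∧ p1 since 2 forces both conjuncts.

No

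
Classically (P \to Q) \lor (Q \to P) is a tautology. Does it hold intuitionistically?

This is the Gödel–Dummett linearity axiom, which is not intuitionistically valid.
A Kripke countermodel: worlds s0, s1, s2; order generated by s0 \le s1, s0 \le s2; atoms true at each world — s0:{}; s1:{P}; s2:{Q}.
s0 \nVdash (P \to Q) \lor (Q \to P): neither disjunct is forced at s0.
s0 \nVdash P \to Q: at the accessible world s1, s1 \Vdash P but s1 \nVdash Q.
s1 lacks atom Q, so s1 \nVdash Q.
So the root s0 does not force the formula.

No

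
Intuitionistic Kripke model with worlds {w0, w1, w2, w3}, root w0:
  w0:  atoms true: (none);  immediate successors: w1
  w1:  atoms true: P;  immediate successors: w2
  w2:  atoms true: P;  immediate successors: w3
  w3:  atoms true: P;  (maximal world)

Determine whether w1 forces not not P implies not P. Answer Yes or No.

No

w1 does not force not not P implies not P: already at w1 itself, w1 forces not not P but w1 does not force not P.
w1 does not force not P since w1 is accessible from w1 and w1 forces P.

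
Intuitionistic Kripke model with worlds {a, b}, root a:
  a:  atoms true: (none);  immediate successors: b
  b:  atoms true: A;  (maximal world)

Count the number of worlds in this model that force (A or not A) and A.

a: does not force it — a does not force (A or not A) and A since a fails A or not A.
b: forces it.
Worlds forcing the formula: {b}.

1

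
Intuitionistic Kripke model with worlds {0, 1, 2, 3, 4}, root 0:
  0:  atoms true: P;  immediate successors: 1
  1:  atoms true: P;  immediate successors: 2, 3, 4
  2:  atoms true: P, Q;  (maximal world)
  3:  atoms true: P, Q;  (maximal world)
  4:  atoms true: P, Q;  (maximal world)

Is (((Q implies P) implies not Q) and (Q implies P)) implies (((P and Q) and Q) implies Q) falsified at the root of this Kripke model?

0 forces (((Q implies P) implies not Q) and (Q implies P)) implies (((P and Q) and Q) implies Q) vacuously: no world accessible from 0 forces the antecedent ((Q implies P) implies not Q) and (Q implies P).
So the root 0 forces (((Q implies P) implies not Q) and (Q implies P)) implies (((P and Q) and Q) implies Q); the model is not a countermodel.

No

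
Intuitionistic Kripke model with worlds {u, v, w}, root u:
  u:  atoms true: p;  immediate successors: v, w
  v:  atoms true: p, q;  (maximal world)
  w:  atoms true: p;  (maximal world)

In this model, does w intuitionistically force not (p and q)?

Yes

w forces not (p and q): no world accessible from w forces p and q.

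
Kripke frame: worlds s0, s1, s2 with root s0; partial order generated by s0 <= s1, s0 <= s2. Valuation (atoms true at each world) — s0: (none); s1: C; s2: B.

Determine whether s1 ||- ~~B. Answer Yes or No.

s1 ||-/- ~~B since s1 is accessible from s1 and s1 ||- ~B.
s1 ||- ~B: no world accessible from s1 forces B.

No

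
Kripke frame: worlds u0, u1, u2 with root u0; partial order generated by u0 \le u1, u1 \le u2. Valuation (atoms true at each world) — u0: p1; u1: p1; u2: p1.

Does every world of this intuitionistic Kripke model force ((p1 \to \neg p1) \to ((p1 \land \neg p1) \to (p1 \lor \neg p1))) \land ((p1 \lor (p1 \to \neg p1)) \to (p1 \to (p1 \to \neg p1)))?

Not every world: u0 \nVdash ((p1 \to \neg p1) \to ((p1 \land \neg p1) \to (p1 \lor \neg p1))) \land ((p1 \lor (p1 \to \neg p1)) \to (p1 \to (p1 \to \neg p1))).
u0 \nVdash ((p1 \to \neg p1) \to ((p1 \land \neg p1) \to (p1 \lor \neg p1))) \land ((p1 \lor (p1 \to \neg p1)) \to (p1 \to (p1 \to \neg p1))) since u0 fails (p1 \lor (p1 \to \neg p1)) \to (p1 \to (p1 \to \neg p1)).

No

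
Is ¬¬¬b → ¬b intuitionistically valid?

Yes

This is triple-negation reduction, which is intuitionistically derivable.
Assume ¬¬¬b and suppose b. Then ¬¬b (double-negation introduction), contradicting ¬¬¬b. So ¬b.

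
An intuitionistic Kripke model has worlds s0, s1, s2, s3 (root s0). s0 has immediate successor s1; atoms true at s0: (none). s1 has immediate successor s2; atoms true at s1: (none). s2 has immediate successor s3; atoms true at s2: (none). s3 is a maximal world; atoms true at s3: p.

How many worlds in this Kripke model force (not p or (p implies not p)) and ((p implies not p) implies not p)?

0

s0: does not force it — s0 does not force (not p or (p implies not p)) and ((p implies not p) implies not p) since s0 fails not p or (p implies not p).
s1: does not force it — s1 does not force (not p or (p implies not p)) and ((p implies not p) implies not p) since s1 fails not p or (p implies not p).
s2: does not force it — s2 does not force (not p or (p implies not p)) and ((p implies not p) implies not p) since s2 fails not p or (p implies not p).
s3: does not force it.
Worlds forcing the formula: { }.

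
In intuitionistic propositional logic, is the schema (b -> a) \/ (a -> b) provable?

No

This is the Gödel–Dummett linearity axiom, which is not intuitionistically valid.
A Kripke countermodel: worlds w0, w1, w2; order generated by w0 <= w1, w0 <= w2; atoms true at each world — w0:{}; w1:{b}; w2:{a}.
w0 ||-/- (b -> a) \/ (a -> b): neither disjunct is forced at w0.
w0 ||-/- b -> a: at the accessible world w1, w1 ||- b but w1 ||-/- a.
w1 lacks atom a, so w1 ||-/- a.
So the root w0 does not force the formula.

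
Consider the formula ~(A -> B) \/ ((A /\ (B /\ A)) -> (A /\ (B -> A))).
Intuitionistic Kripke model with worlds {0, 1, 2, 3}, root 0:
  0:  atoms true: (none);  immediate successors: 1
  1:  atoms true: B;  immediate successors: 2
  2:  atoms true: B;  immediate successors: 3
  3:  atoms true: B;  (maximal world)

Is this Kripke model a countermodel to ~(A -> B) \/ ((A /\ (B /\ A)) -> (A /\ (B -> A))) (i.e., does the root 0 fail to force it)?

No

0 ||- ~(A -> B) \/ ((A /\ (B /\ A)) -> (A /\ (B -> A))) via the disjunct (A /\ (B /\ A)) -> (A /\ (B -> A)).
So the root 0 forces ~(A -> B) \/ ((A /\ (B /\ A)) -> (A /\ (B -> A))); the model is not a countermodel.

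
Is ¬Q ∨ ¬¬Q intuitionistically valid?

This is the weak law of excluded middle, which is not intuitionistically valid.
A Kripke countermodel: worlds 0, 1, 2; order generated by 0 ≤ 1, 0 ≤ 2; atoms true at each world — 0:{}; 1:{Q}; 2:{}.
0 ⊮ ¬Q ∨ ¬¬Q: neither disjunct is forced at 0.
0 ⊮ ¬Q since 1 is accessible from 0 and 1 ⊩ Q.
So the root 0 does not force the formula.

No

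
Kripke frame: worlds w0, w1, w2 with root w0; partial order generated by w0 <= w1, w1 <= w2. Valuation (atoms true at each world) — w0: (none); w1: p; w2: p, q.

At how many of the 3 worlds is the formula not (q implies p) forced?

w0: does not force it — w0 does not force not (q implies p) since w0 is accessible from w0 and w0 forces q implies p.
w1: does not force it — w1 does not force not (q implies p) since w1 is accessible from w1 and w1 forces q implies p.
w2: does not force it.
Worlds forcing the formula: { }.

0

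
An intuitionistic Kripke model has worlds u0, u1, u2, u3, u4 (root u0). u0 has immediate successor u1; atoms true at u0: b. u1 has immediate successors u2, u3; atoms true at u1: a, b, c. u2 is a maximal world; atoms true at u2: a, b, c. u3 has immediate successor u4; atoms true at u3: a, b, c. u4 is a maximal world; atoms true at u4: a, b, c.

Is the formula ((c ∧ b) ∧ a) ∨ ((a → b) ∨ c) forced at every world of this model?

Yes

u0 ⊩ ((c ∧ b) ∧ a) ∨ ((a → b) ∨ c) via the disjunct (a → b) ∨ c.
Since the root u0 forces ((c ∧ b) ∧ a) ∨ ((a → b) ∨ c) and forcing is persistent (monotone upward), every world forces it.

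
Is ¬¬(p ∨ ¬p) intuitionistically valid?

Yes

This is the double negation of excluded middle, which is intuitionistically derivable.
Assuming ¬(p ∨ ¬p): from p we'd get p ∨ ¬p, so ¬p; but then p ∨ ¬p again — contradiction. Hence ¬¬(p ∨ ¬p).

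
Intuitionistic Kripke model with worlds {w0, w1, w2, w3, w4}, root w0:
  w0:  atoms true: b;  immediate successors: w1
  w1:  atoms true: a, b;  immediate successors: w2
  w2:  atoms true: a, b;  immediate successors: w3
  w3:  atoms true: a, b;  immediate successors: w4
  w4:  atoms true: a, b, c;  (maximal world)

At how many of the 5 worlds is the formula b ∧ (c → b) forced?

5

w0: forces it.
w1: forces it.
w2: forces it.
w3: forces it.
w4: forces it.
Worlds forcing the formula: {w0, w1, w2, w3, w4}.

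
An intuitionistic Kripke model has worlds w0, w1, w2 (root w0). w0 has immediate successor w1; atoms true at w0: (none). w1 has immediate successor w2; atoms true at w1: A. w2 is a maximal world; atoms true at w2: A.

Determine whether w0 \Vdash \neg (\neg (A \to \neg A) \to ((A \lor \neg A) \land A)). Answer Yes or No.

w0 \nVdash \neg (\neg (A \to \neg A) \to ((A \lor \neg A) \land A)) since w1 is accessible from w0 and w1 \Vdash \neg (A \to \neg A) \to ((A \lor \neg A) \land A).
w1 \Vdash \neg (A \to \neg A) \to ((A \lor \neg A) \land A): every world accessible from w1 that forces \neg (A \to \neg A) (namely w1, w2) also forces (A \lor \neg A) \land A.

No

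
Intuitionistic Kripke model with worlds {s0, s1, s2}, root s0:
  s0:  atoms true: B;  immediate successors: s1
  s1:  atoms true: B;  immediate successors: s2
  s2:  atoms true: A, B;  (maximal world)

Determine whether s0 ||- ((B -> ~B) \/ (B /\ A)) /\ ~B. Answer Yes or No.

s0 ||-/- ((B -> ~B) \/ (B /\ A)) /\ ~B since s0 fails (B -> ~B) \/ (B /\ A).

No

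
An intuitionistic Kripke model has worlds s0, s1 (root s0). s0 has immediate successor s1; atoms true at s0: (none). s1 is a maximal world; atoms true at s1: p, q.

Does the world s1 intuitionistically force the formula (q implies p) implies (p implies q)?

s1 forces (q implies p) implies (p implies q): every world accessible from s1 that forces q implies p (namely s1) also forces p implies q.

Yes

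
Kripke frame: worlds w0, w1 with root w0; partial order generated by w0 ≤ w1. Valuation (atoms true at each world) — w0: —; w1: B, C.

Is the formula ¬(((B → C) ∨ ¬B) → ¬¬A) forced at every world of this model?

w0 ⊩ ¬(((B → C) ∨ ¬B) → ¬¬A): no world accessible from w0 forces ((B → C) ∨ ¬B) → ¬¬A.
Since the root w0 forces ¬(((B → C) ∨ ¬B) → ¬¬A) and forcing is persistent (monotone upward), every world forces it.

Yes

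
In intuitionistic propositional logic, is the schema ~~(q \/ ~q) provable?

Yes

This is the double negation of excluded middle, which is intuitionistically derivable.
Assuming ~(q \/ ~q): from q we'd get q \/ ~q, so ~q; but then q \/ ~q again — contradiction. Hence ~~(q \/ ~q).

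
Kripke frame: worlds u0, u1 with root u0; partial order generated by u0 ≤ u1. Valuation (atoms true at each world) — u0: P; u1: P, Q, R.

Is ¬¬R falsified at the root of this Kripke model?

No

u0 ⊩ ¬¬R: no world accessible from u0 forces ¬R.
So the root u0 forces ¬¬R; the model is not a countermodel.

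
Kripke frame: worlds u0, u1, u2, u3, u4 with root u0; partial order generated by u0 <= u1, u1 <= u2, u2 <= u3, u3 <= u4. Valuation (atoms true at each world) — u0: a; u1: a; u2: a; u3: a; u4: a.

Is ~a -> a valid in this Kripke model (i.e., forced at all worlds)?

u0 ||- ~a -> a vacuously: no world accessible from u0 forces the antecedent ~a.
Since the root u0 forces ~a -> a and forcing is persistent (monotone upward), every world forces it.

Yes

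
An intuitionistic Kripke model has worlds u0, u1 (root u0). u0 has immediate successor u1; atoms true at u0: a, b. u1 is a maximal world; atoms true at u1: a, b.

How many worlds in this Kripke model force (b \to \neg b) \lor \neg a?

0

u0: does not force it — u0 \nVdash (b \to \neg b) \lor \neg a: neither disjunct is forced at u0.
u1: does not force it — u1 \nVdash (b \to \neg b) \lor \neg a: neither disjunct is forced at u1.
Worlds forcing the formula: { }.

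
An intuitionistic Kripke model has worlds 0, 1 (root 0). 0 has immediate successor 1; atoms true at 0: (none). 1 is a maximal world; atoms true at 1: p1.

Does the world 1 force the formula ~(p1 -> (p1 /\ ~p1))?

1 ||- ~(p1 -> (p1 /\ ~p1)): no world accessible from 1 forces p1 -> (p1 /\ ~p1).

Yes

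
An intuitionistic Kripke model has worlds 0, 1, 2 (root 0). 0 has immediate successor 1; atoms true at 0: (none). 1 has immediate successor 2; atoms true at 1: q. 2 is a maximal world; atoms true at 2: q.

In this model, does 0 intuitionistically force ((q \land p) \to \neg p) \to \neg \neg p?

No

0 \nVdash ((q \land p) \to \neg p) \to \neg \neg p: already at 0 itself, 0 \Vdash (q \land p) \to \neg p but 0 \nVdash \neg \neg p.
0 \nVdash \neg \neg p since 0 is accessible from 0 and 0 \Vdash \neg p.
0 \Vdash \neg p: no world accessible from 0 forces p.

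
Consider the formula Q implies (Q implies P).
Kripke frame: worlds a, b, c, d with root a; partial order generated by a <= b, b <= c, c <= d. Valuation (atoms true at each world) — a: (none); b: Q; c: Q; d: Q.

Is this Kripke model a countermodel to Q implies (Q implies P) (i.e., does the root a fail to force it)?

Yes

a does not force Q implies (Q implies P): at the accessible world b, b forces Q but b does not force Q implies P.
b does not force Q implies P: already at b itself, b forces Q but b does not force P.
b lacks atom P, so b does not force P.
So the root a does not force Q implies (Q implies P); the model is a countermodel.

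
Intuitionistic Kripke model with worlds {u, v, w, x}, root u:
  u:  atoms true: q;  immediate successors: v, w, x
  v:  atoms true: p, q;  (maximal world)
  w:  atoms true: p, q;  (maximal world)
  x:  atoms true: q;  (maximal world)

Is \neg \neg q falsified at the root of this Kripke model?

No

u \Vdash \neg \neg q: no world accessible from u forces \neg q.
So the root u forces \neg \neg q; the model is not a countermodel.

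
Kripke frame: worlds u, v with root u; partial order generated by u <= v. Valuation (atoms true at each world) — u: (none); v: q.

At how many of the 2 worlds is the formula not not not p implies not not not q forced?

0

u: does not force it — u does not force not not not p implies not not not q: already at u itself, u forces not not not p but u does not force not not not q.
v: does not force it.
Worlds forcing the formula: { }.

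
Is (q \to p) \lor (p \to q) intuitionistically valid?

No

This is the Gödel–Dummett linearity axiom, which is not intuitionistically valid.
A Kripke countermodel: worlds w0, w1, w2; order generated by w0 \le w1, w0 \le w2; atoms true at each world — w0:{}; w1:{q}; w2:{p}.
w0 \nVdash (q \to p) \lor (p \to q): neither disjunct is forced at w0.
w0 \nVdash q \to p: at the accessible world w1, w1 \Vdash q but w1 \nVdash p.
w1 lacks atom p, so w1 \nVdash p.
So the root w0 does not force the formula.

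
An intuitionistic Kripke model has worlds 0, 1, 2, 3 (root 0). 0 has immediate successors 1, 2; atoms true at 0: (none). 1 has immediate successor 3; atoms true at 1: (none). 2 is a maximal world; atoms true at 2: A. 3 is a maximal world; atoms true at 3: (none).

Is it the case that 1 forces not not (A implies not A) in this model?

1 forces not not (A implies not A): no world accessible from 1 forces not (A implies not A).

Yes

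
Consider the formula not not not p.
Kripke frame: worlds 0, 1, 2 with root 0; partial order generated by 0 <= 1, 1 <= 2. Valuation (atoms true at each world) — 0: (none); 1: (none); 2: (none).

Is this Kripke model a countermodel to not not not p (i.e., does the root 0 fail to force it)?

No

0 forces not not not p: no world accessible from 0 forces not not p.
So the root 0 forces not not not p; the model is not a countermodel.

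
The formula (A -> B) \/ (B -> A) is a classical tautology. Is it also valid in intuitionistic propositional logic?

This is the Gödel–Dummett linearity axiom, which is not intuitionistically valid.
A Kripke countermodel: worlds w0, w1, w2; order generated by w0 <= w1, w0 <= w2; atoms true at each world — w0:{}; w1:{A}; w2:{B}.
w0 ||-/- (A -> B) \/ (B -> A): neither disjunct is forced at w0.
w0 ||-/- A -> B: at the accessible world w1, w1 ||- A but w1 ||-/- B.
w1 lacks atom B, so w1 ||-/- B.
So the root w0 does not force the formula.

No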